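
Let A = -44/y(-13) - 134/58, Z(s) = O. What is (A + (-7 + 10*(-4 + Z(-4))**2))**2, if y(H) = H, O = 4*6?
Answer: 2267331246756/142129 ≈ 1.5953e+7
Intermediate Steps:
O = 24
Z(s) = 24
A = 405/377 (A = -44/(-13) - 134/58 = -44*(-1/13) - 134*1/58 = 44/13 - 67/29 = 405/377 ≈ 1.0743)
(A + (-7 + 10*(-4 + Z(-4))**2))**2 = (405/377 + (-7 + 10*(-4 + 24)**2))**2 = (405/377 + (-7 + 10*20**2))**2 = (405/377 + (-7 + 10*400))**2 = (405/377 + (-7 + 4000))**2 = (405/377 + 3993)**2 = (1505766/377)**2 = 2267331246756/142129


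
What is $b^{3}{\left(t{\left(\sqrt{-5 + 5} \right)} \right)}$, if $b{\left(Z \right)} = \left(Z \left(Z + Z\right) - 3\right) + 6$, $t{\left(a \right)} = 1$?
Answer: $125$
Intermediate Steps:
$b{\left(Z \right)} = 3 + 2 Z^{2}$ ($b{\left(Z \right)} = \left(Z 2 Z - 3\right) + 6 = \left(2 Z^{2} - 3\right) + 6 = \left(-3 + 2 Z^{2}\right) + 6 = 3 + 2 Z^{2}$)
$b^{3}{\left(t{\left(\sqrt{-5 + 5} \right)} \right)} = \left(3 + 2 \cdot 1^{2}\right)^{3} = \left(3 + 2 \cdot 1\right)^{3} = \left(3 + 2\right)^{3} = 5^{3} = 125$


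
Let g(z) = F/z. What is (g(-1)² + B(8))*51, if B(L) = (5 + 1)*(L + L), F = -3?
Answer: 5355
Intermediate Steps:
g(z) = -3/z
B(L) = 12*L (B(L) = 6*(2*L) = 12*L)
(g(-1)² + B(8))*51 = ((-3/(-1))² + 12*8)*51 = ((-3*(-1))² + 96)*51 = (3² + 96)*51 = (9 + 96)*51 = 105*51 = 5355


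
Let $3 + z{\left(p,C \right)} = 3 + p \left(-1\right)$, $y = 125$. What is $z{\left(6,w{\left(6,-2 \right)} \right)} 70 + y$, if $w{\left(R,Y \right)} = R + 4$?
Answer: $-295$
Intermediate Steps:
$w{\left(R,Y \right)} = 4 + R$
$z{\left(p,C \right)} = - p$ ($z{\left(p,C \right)} = -3 + \left(3 + p \left(-1\right)\right) = -3 - \left(-3 + p\right) = - p$)
$z{\left(6,w{\left(6,-2 \right)} \right)} 70 + y = \left(-1\right) 6 \cdot 70 + 125 = \left(-6\right) 70 + 125 = -420 + 125 = -295$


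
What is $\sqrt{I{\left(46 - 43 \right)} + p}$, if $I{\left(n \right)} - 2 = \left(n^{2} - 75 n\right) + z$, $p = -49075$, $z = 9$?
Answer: $8 i \sqrt{770} \approx 221.99 i$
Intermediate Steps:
$I{\left(n \right)} = 11 + n^{2} - 75 n$ ($I{\left(n \right)} = 2 + \left(\left(n^{2} - 75 n\right) + 9\right) = 2 + \left(9 + n^{2} - 75 n\right) = 11 + n^{2} - 75 n$)
$\sqrt{I{\left(46 - 43 \right)} + p} = \sqrt{\left(11 + \left(46 - 43\right)^{2} - 75 \left(46 - 43\right)\right) - 49075} = \sqrt{\left(11 + 3^{2} - 225\right) - 49075} = \sqrt{\left(11 + 9 - 225\right) - 49075} = \sqrt{-205 - 49075} = \sqrt{-49280} = 8 i \sqrt{770}$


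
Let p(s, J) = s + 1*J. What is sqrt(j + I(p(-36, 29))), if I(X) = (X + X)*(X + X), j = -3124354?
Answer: I*sqrt(3124158) ≈ 1767.5*I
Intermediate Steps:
p(s, J) = J + s (p(s, J) = s + J = J + s)
I(X) = 4*X**2 (I(X) = (2*X)*(2*X) = 4*X**2)
sqrt(j + I(p(-36, 29))) = sqrt(-3124354 + 4*(29 - 36)**2) = sqrt(-3124354 + 4*(-7)**2) = sqrt(-3124354 + 4*49) = sqrt(-3124354 + 196) = sqrt(-3124158) = I*sqrt(3124158)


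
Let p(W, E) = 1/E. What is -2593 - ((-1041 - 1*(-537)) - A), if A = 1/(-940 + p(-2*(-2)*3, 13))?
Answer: -25525504/12219 ≈ -2089.0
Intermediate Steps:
A = -13/12219 (A = 1/(-940 + 1/13) = 1/(-12219/13) = -13/12219 ≈ -0.0010639)
-2593 - ((-1041 - 1*(-537)) - A) = -2593 - ((-1041 - 1*(-537)) - 1*(-13/12219)) = -2593 - ((-1041 + 537) + 13/12219) = -2593 - (-504 + 13/12219) = -2593 - 1*(-6158363/12219) = -2593 + 6158363/12219 = -25525504/12219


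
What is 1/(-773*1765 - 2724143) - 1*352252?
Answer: -1440178074977/4088488 ≈ -3.5225e+5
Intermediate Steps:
1/(-773*1765 - 2724143) - 1*352252 = 1/(-1364345 - 2724143) - 352252 = 1/(-4088488) - 352252 = -1/4088488 - 352252 = -1440178074977/4088488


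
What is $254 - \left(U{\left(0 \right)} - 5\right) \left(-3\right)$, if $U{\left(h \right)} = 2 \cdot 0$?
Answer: $239$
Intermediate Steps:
$U{\left(h \right)} = 0$
$254 - \left(U{\left(0 \right)} - 5\right) \left(-3\right) = 254 - \left(0 - 5\right) \left(-3\right) = 254 - \left(-5\right) \left(-3\right) = 254 - 15 = 239$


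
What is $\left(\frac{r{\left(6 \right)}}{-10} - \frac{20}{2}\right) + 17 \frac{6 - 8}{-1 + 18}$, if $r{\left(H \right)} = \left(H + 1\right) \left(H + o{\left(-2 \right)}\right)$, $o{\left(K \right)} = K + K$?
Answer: $- \frac{67}{5} \approx -13.4$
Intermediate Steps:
$o{\left(K \right)} = 2 K$
$r{\left(H \right)} = \left(1 + H\right) \left(-4 + H\right)$ ($r{\left(H \right)} = \left(H + 1\right) \left(H + 2 \left(-2\right)\right) = \left(1 + H\right) \left(H - 4\right) = \left(1 + H\right) \left(-4 + H\right)$)
$\left(\frac{r{\left(6 \right)}}{-10} - \frac{20}{2}\right) + 17 \frac{6 - 8}{-1 + 18} = \left(\frac{-4 + 6^{2} - 18}{-10} - \frac{20}{2}\right) + 17 \frac{6 - 8}{-1 + 18} = \left(\left(-4 + 36 - 18\right) \left(- \frac{1}{10}\right) - 10\right) + 17 \left(- \frac{2}{17}\right) = \left(14 \left(- \frac{1}{10}\right) - 10\right) + 17 \left(\left(-2\right) \frac{1}{17}\right) = \left(- \frac{7}{5} - 10\right) + 17 \left(- \frac{2}{17}\right) = - \frac{57}{5} - 2 = - \frac{67}{5}$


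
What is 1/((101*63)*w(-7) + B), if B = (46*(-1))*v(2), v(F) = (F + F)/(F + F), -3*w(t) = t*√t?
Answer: -46/1543035979 - 14847*I*√7/1543035979 ≈ -2.9811e-8 - 2.5457e-5*I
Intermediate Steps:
w(t) = -t^(3/2)/3 (w(t) = -t*√t/3 = -t^(3/2)/3)
v(F) = 1 (v(F) = (2*F)/((2*F)) = (2*F)*(1/(2*F)) = 1)
B = -46 (B = (46*(-1))*1 = -46*1 = -46)
1/((101*63)*w(-7) + B) = 1/((101*63)*(-(-7)*I*√7/3) - 46) = 1/(6363*(-(-7)*I*√7/3) - 46) = 1/(6363*(7*I*√7/3) - 46) = 1/(14847*I*√7 - 46) = 1/(-46 + 14847*I*√7)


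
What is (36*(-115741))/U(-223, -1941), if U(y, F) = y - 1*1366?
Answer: 4166676/1589 ≈ 2622.2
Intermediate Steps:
U(y, F) = -1366 + y (U(y, F) = y - 1366 = -1366 + y)
(36*(-115741))/U(-223, -1941) = (36*(-115741))/(-1366 - 223) = -4166676/(-1589) = -4166676*(-1/1589) = 4166676/1589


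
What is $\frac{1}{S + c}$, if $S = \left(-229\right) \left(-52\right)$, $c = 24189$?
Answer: $\frac{1}{36097} \approx 2.7703 \cdot 10^{-5}$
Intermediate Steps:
$S = 11908$
$\frac{1}{S + c} = \frac{1}{11908 + 24189} = \frac{1}{36097}$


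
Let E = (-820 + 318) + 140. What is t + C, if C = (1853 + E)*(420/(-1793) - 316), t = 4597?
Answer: -837166507/1793 ≈ -4.6691e+5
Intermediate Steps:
E = -362 (E = -502 + 140 = -362)
C = -845408928/1793 (C = (1853 - 362)*(420/(-1793) - 316) = 1491*(420*(-1/1793) - 316) = 1491*(-420/1793 - 316) = 1491*(-567008/1793) = -845408928/1793 ≈ -4.7151e+5)
t + C = 4597 - 845408928/1793 = -837166507/1793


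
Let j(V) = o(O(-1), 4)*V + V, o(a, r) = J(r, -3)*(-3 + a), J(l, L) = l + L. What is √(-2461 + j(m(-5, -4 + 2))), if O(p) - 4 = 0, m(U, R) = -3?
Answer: I*√2467 ≈ 49.669*I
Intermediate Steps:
O(p) = 4 (O(p) = 4 + 0 = 4)
J(l, L) = L + l
o(a, r) = (-3 + a)*(-3 + r) (o(a, r) = (-3 + r)*(-3 + a) = (-3 + a)*(-3 + r))
j(V) = 2*V (j(V) = ((-3 + 4)*(-3 + 4))*V + V = (1*1)*V + V = 1*V + V = V + V = 2*V)
√(-2461 + j(m(-5, -4 + 2))) = √(-2461 + 2*(-3)) = √(-2461 - 6) = √(-2467) = I*√2467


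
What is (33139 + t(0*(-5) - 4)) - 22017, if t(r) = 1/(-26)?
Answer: 289171/26 ≈ 11122.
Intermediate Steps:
t(r) = -1/26
(33139 + t(0*(-5) - 4)) - 22017 = (33139 - 1/26) - 22017 = 861613/26 - 22017 = 289171/26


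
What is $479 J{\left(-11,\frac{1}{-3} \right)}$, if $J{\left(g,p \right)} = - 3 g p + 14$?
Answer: $1437$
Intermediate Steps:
$J{\left(g,p \right)} = 14 - 3 g p$ ($J{\left(g,p \right)} = - 3 g p + 14 = 14 - 3 g p$)
$479 J{\left(-11,\frac{1}{-3} \right)} = 479 \left(14 - - \frac{33}{-3}\right) = 479 \left(14 - \left(-33\right) \left(- \frac{1}{3}\right)\right) = 479 \left(14 - 11\right) = 479 \cdot 3 = 1437$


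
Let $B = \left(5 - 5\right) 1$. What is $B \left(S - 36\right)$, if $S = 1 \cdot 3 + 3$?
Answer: $0$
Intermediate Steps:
$B = 0$ ($B = 0 \cdot 1 = 0$)
$S = 6$ ($S = 3 + 3 = 6$)
$B \left(S - 36\right) = 0 \left(6 - 36\right) = 0 \left(-30\right) = 0$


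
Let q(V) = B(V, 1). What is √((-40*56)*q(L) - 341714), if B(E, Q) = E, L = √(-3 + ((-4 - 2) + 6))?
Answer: √(-341714 - 2240*I*√3) ≈ 3.318 - 584.57*I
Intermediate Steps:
L = I*√3 (L = √(-3 + (-6 + 6)) = √(-3 + 0) = √(-3) = I*√3 ≈ 1.732*I)
q(V) = V
√((-40*56)*q(L) - 341714) = √((-40*56)*(I*√3) - 341714) = √(-2240*I*√3 - 341714) = √(-341714 - 2240*I*√3)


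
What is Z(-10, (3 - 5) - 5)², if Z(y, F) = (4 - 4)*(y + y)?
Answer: 0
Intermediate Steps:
Z(y, F) = 0 (Z(y, F) = 0*(2*y) = 0)
Z(-10, (3 - 5) - 5)² = 0² = 0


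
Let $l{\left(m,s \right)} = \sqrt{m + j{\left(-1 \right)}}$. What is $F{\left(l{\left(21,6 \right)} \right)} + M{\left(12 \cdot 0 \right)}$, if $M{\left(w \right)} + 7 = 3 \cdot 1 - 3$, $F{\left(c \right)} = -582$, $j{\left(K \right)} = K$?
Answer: $-589$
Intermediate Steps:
$l{\left(m,s \right)} = \sqrt{-1 + m}$ ($l{\left(m,s \right)} = \sqrt{m - 1} = \sqrt{-1 + m}$)
$M{\left(w \right)} = -7$ ($M{\left(w \right)} = -7 + \left(3 \cdot 1 - 3\right) = -7 + \left(3 - 3\right) = -7 + 0 = -7$)
$F{\left(l{\left(21,6 \right)} \right)} + M{\left(12 \cdot 0 \right)} = -582 - 7 = -589$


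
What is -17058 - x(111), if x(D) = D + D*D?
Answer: -29490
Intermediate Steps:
x(D) = D + D²
-17058 - x(111) = -17058 - 111*(1 + 111) = -17058 - 111*112 = -17058 - 1*12432 = -17058 - 12432 = -29490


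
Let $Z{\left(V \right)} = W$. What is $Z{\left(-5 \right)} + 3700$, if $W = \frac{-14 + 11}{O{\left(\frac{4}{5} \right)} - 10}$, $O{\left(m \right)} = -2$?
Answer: $\frac{14801}{4} \approx 3700.3$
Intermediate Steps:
$W = \frac{1}{4}$ ($W = \frac{-14 + 11}{-2 - 10} = - \frac{3}{-12} = \left(-3\right) \left(- \frac{1}{12}\right) = \frac{1}{4} \approx 0.25$)
$Z{\left(V \right)} = \frac{1}{4}$
$Z{\left(-5 \right)} + 3700 = \frac{1}{4} + 3700 = \frac{14801}{4}$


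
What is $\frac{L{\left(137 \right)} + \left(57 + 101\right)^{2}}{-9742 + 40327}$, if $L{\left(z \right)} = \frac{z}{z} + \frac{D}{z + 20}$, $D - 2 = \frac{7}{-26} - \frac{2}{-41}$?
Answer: $\frac{1392731409}{1706255590} \approx 0.81625$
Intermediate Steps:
$D = \frac{1897}{1066}$ ($D = 2 + \left(\frac{7}{-26} - \frac{2}{-41}\right) = 2 + \left(7 \left(- \frac{1}{26}\right) - - \frac{2}{41}\right) = 2 + \left(- \frac{7}{26} + \frac{2}{41}\right) = 2 - \frac{235}{1066} = \frac{1897}{1066} \approx 1.7796$)
$L{\left(z \right)} = 1 + \frac{1897}{1066 \left(20 + z\right)}$ ($L{\left(z \right)} = \frac{z}{z} + \frac{1897}{1066 \left(z + 20\right)} = 1 + \frac{1897}{1066 \left(20 + z\right)}$)
$\frac{L{\left(137 \right)} + \left(57 + 101\right)^{2}}{-9742 + 40327} = \frac{\frac{\frac{23217}{1066} + 137}{20 + 137} + \left(57 + 101\right)^{2}}{-9742 + 40327} = \frac{\frac{1}{157} \cdot \frac{169259}{1066} + 158^{2}}{30585} = \left(\frac{1}{157} \cdot \frac{169259}{1066} + 24964\right) \frac{1}{30585} = \left(\frac{169259}{167362} + 24964\right) \frac{1}{30585} = \frac{4178194227}{167362} \cdot \frac{1}{30585} = \frac{1392731409}{1706255590}$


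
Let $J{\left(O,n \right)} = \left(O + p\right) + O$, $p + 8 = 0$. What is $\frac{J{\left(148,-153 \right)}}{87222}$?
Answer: $\frac{48}{14537} \approx 0.0033019$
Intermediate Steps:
$p = -8$ ($p = -8 + 0 = -8$)
$J{\left(O,n \right)} = -8 + 2 O$ ($J{\left(O,n \right)} = \left(O - 8\right) + O = \left(-8 + O\right) + O = -8 + 2 O$)
$\frac{J{\left(148,-153 \right)}}{87222} = \frac{-8 + 2 \cdot 148}{87222} = \left(-8 + 296\right) \frac{1}{87222} = 288 \cdot \frac{1}{87222} = \frac{48}{14537}$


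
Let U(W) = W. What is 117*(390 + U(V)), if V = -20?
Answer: 43290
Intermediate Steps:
117*(390 + U(V)) = 117*(390 - 20) = 117*370 = 43290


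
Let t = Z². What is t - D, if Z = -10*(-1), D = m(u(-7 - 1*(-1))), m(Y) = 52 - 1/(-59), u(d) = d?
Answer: 2831/59 ≈ 47.983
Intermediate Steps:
m(Y) = 3069/59 (m(Y) = 52 - 1*(-1/59) = 52 + 1/59 = 3069/59)
D = 3069/59 ≈ 52.017
Z = 10
t = 100 (t = 10² = 100)
t - D = 100 - 1*3069/59 = 100 - 3069/59 = 2831/59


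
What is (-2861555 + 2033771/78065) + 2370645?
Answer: -38320855379/78065 ≈ -4.9088e+5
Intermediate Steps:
(-2861555 + 2033771/78065) + 2370645 = -223385257304/78065 + 2370645 = -38320855379/78065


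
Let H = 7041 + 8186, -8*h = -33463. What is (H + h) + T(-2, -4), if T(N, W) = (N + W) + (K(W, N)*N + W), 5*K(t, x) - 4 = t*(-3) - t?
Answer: 155135/8 ≈ 19392.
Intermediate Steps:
h = 33463/8 (h = -1/8*(-33463) = 33463/8 ≈ 4182.9)
K(t, x) = 4/5 - 4*t/5 (K(t, x) = 4/5 + (t*(-3) - t)/5 = 4/5 + (-3*t - t)/5 = 4/5 + (-4*t)/5 = 4/5 - 4*t/5)
H = 15227
T(N, W) = N + 2*W + N*(4/5 - 4*W/5) (T(N, W) = (N + W) + ((4/5 - 4*W/5)*N + W) = (N + W) + (N*(4/5 - 4*W/5) + W) = (N + W) + (W + N*(4/5 - 4*W/5)) = N + 2*W + N*(4/5 - 4*W/5))
(H + h) + T(-2, -4) = (15227 + 33463/8) + (2*(-4) + (9/5)*(-2) - 4/5*(-2)*(-4)) = 155279/8 + (-8 - 18/5 - 32/5) = 155279/8 - 18 = 155135/8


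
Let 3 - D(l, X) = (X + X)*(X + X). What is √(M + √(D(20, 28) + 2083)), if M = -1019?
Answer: √(-1019 + 5*I*√42) ≈ 0.50748 + 31.926*I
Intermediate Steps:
D(l, X) = 3 - 4*X² (D(l, X) = 3 - (X + X)*(X + X) = 3 - 2*X*2*X = 3 - 4*X²)
√(M + √(D(20, 28) + 2083)) = √(-1019 + √((3 - 4*28²) + 2083)) = √(-1019 + √((3 - 4*784) + 2083)) = √(-1019 + √((3 - 3136) + 2083)) = √(-1019 + √(-3133 + 2083)) = √(-1019 + √(-1050)) = √(-1019 + 5*I*√42)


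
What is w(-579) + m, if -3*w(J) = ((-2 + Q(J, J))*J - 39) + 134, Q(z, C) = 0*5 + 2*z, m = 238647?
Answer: 44206/3 ≈ 14735.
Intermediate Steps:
Q(z, C) = 2*z (Q(z, C) = 0 + 2*z = 2*z)
w(J) = -95/3 - J*(-2 + 2*J)/3 (w(J) = -(((-2 + 2*J)*J - 39) + 134)/3 = -((J*(-2 + 2*J) - 39) + 134)/3 = -((-39 + J*(-2 + 2*J)) + 134)/3 = -(95 + J*(-2 + 2*J))/3 = -95/3 - J*(-2 + 2*J)/3)
w(-579) + m = (-95/3 - ⅔*(-579)² + (⅔)*(-579)) + 238647 = (-95/3 - ⅔*335241 - 386) + 238647 = (-95/3 - 223494 - 386) + 238647 = -671735/3 + 238647 = 44206/3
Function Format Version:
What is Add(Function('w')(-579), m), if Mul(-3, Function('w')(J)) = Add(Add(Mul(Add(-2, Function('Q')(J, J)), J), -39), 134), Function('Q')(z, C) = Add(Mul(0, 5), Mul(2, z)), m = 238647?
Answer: Rational(44206, 3) ≈ 14735.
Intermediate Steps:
Function('Q')(z, C) = Mul(2, z) (Function('Q')(z, C) = Add(0, Mul(2, z)) = Mul(2, z))
Function('w')(J) = Add(Rational(-95, 3), Mul(Rational(-1, 3), J, Add(-2, Mul(2, J)))) (Function('w')(J) = Mul(Rational(-1, 3), Add(Add(Mul(Add(-2, Mul(2, J)), J), -39), 134)) = Mul(Rational(-1, 3), Add(Add(Mul(J, Add(-2, Mul(2, J))), -39), 134)) = Mul(Rational(-1, 3), Add(Add(-39, Mul(J, Add(-2, Mul(2, J)))), 134)) = Mul(Rational(-1, 3), Add(95, Mul(J, Add(-2, Mul(2, J))))) = Add(Rational(-95, 3), Mul(Rational(-1, 3), J, Add(-2, Mul(2, J)))))
Add(Function('w')(-579), m) = Add(Add(Rational(-95, 3), Mul(Rational(-2, 3), Pow(-579, 2)), Mul(Rational(2, 3), -579)), 238647) = Add(Add(Rational(-95, 3), Mul(Rational(-2, 3), 335241), -386), 238647) = Add(Add(Rational(-95, 3), -223494, -386), 238647) = Add(Rational(-671735, 3), 238647) = Rational(44206, 3)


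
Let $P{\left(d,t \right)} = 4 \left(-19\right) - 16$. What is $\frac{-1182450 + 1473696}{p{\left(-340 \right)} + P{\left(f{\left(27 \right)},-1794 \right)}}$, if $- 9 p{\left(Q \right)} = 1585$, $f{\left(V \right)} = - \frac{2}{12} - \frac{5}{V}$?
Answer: $- \frac{2621214}{2413} \approx -1086.3$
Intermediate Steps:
$f{\left(V \right)} = - \frac{1}{6} - \frac{5}{V}$ ($f{\left(V \right)} = \left(-2\right) \frac{1}{12} - \frac{5}{V} = - \frac{1}{6} - \frac{5}{V}$)
$p{\left(Q \right)} = - \frac{1585}{9}$ ($p{\left(Q \right)} = \left(- \frac{1}{9}\right) 1585 = - \frac{1585}{9}$)
$P{\left(d,t \right)} = -92$ ($P{\left(d,t \right)} = -76 - 16 = -92$)
$\frac{-1182450 + 1473696}{p{\left(-340 \right)} + P{\left(f{\left(27 \right)},-1794 \right)}} = \frac{-1182450 + 1473696}{- \frac{1585}{9} - 92} = \frac{291246}{- \frac{2413}{9}} = 291246 \left(- \frac{9}{2413}\right) = - \frac{2621214}{2413}$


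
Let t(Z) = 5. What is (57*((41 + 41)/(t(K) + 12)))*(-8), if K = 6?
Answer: -37392/17 ≈ -2199.5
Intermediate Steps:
(57*((41 + 41)/(t(K) + 12)))*(-8) = (57*((41 + 41)/(5 + 12)))*(-8) = (57*(82/17))*(-8) = (4674/17)*(-8) = -37392/17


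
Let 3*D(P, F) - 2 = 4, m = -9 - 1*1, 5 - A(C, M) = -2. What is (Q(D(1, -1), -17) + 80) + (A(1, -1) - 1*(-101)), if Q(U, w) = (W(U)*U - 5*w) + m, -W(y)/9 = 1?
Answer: 245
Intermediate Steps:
A(C, M) = 7 (A(C, M) = 5 - 1*(-2) = 5 + 2 = 7)
W(y) = -9 (W(y) = -9*1 = -9)
m = -10 (m = -9 - 1 = -10)
D(P, F) = 2 (D(P, F) = ⅔ + (⅓)*4 = ⅔ + 4/3 = 2)
Q(U, w) = -10 - 9*U - 5*w (Q(U, w) = (-9*U - 5*w) - 10 = -10 - 9*U - 5*w)
(Q(D(1, -1), -17) + 80) + (A(1, -1) - 1*(-101)) = ((-10 - 9*2 - 5*(-17)) + 80) + (7 - 1*(-101)) = ((-10 - 18 + 85) + 80) + (7 + 101) = (57 + 80) + 108 = 137 + 108 = 245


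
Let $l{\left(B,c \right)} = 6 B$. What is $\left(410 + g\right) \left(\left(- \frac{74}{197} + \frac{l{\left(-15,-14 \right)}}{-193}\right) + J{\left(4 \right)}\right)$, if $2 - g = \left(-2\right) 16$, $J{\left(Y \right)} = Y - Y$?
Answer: $\frac{1530912}{38021} \approx 40.265$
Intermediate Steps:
$J{\left(Y \right)} = 0$
$g = 34$ ($g = 2 - \left(-2\right) 16 = 2 - -32 = 2 + 32 = 34$)
$\left(410 + g\right) \left(\left(- \frac{74}{197} + \frac{l{\left(-15,-14 \right)}}{-193}\right) + J{\left(4 \right)}\right) = \left(410 + 34\right) \left(\left(- \frac{74}{197} + \frac{6 \left(-15\right)}{-193}\right) + 0\right) = 444 \left(\left(\left(-74\right) \frac{1}{197} - - \frac{90}{193}\right) + 0\right) = 444 \left(\left(- \frac{74}{197} + \frac{90}{193}\right) + 0\right) = 444 \left(\frac{3448}{38021} + 0\right) = 444 \cdot \frac{3448}{38021} = \frac{1530912}{38021}$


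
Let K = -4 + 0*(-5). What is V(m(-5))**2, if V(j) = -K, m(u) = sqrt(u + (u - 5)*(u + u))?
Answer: 16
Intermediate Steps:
m(u) = sqrt(u + 2*u*(-5 + u)) (m(u) = sqrt(u + (-5 + u)*(2*u)) = sqrt(u + 2*u*(-5 + u)))
K = -4 (K = -4 + 0 = -4)
V(j) = 4 (V(j) = -1*(-4) = 4)
V(m(-5))**2 = 4**2 = 16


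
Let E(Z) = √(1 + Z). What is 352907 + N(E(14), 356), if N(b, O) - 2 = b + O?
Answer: 353265 + √15 ≈ 3.5327e+5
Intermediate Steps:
N(b, O) = 2 + O + b (N(b, O) = 2 + (b + O) = 2 + (O + b) = 2 + O + b)
352907 + N(E(14), 356) = 352907 + (2 + 356 + √(1 + 14)) = 352907 + (2 + 356 + √15) = 352907 + (358 + √15) = 353265 + √15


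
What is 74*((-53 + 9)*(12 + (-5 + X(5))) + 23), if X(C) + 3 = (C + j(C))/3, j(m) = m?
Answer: -66526/3 ≈ -22175.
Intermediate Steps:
X(C) = -3 + 2*C/3 (X(C) = -3 + (C + C)/3 = -3 + (2*C)/3 = -3 + 2*C/3)
74*((-53 + 9)*(12 + (-5 + X(5))) + 23) = 74*((-53 + 9)*(12 + (-5 + (-3 + (2/3)*5))) + 23) = 74*(-44*(12 + (-5 + (-3 + 10/3))) + 23) = 74*(-44*(12 + (-5 + 1/3)) + 23) = 74*(-44*(12 - 14/3) + 23) = 74*(-44*22/3 + 23) = 74*(-968/3 + 23) = 74*(-899/3) = -66526/3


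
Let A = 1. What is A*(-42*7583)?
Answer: -318486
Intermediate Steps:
A*(-42*7583) = 1*(-42*7583) = 1*(-318486) = -318486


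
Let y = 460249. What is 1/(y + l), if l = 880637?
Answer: 1/1340886 ≈ 7.4578e-7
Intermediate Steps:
1/(y + l) = 1/(460249 + 880637) = 1/1340886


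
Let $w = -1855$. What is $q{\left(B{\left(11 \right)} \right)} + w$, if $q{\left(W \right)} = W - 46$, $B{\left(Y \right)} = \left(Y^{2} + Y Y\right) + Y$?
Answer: $-1648$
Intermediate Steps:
$B{\left(Y \right)} = Y + 2 Y^{2}$ ($B{\left(Y \right)} = \left(Y^{2} + Y^{2}\right) + Y = 2 Y^{2} + Y = Y + 2 Y^{2}$)
$q{\left(W \right)} = -46 + W$
$q{\left(B{\left(11 \right)} \right)} + w = \left(-46 + 11 \left(1 + 2 \cdot 11\right)\right) - 1855 = \left(-46 + 11 \left(1 + 22\right)\right) - 1855 = \left(-46 + 11 \cdot 23\right) - 1855 = \left(-46 + 253\right) - 1855 = 207 - 1855 = -1648$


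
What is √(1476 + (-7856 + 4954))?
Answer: I*√1426 ≈ 37.762*I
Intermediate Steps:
√(1476 + (-7856 + 4954)) = √(1476 - 2902) = √(-1426) = I*√1426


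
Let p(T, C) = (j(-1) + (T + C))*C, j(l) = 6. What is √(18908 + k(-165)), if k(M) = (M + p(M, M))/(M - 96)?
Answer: √141569097/87 ≈ 136.76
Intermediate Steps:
p(T, C) = C*(6 + C + T) (p(T, C) = (6 + (T + C))*C = (6 + (C + T))*C = (6 + C + T)*C = C*(6 + C + T))
k(M) = (M + M*(6 + 2*M))/(-96 + M) (k(M) = (M + M*(6 + M + M))/(M - 96) = (M + M*(6 + 2*M))/(-96 + M))
√(18908 + k(-165)) = √(18908 - 165*(7 + 2*(-165))/(-96 - 165)) = √(18908 - 165*(7 - 330)/(-261)) = √(18908 - 165*(-1/261)*(-323)) = √(18908 - 17765/87) = √(1627231/87) = √141569097/87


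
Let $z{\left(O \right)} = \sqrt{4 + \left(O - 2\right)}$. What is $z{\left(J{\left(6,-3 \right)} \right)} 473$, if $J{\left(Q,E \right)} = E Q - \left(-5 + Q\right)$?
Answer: $473 i \sqrt{17} \approx 1950.2 i$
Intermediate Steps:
$J{\left(Q,E \right)} = 5 - Q + E Q$
$z{\left(O \right)} = \sqrt{2 + O}$ ($z{\left(O \right)} = \sqrt{4 + \left(-2 + O\right)} = \sqrt{2 + O}$)
$z{\left(J{\left(6,-3 \right)} \right)} 473 = \sqrt{2 - 19} \cdot 473 = \sqrt{-17} \cdot 473 = i \sqrt{17} \cdot 473 = 473 i \sqrt{17}$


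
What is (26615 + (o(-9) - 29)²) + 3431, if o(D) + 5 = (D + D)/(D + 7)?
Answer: 30671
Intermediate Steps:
o(D) = -5 + 2*D/(7 + D) (o(D) = -5 + (D + D)/(D + 7) = -5 + (2*D)/(7 + D) = -5 + 2*D/(7 + D))
(26615 + (o(-9) - 29)²) + 3431 = (26615 + ((-35 - 3*(-9))/(7 - 9) - 29)²) + 3431 = (26615 + ((-35 + 27)/(-2) - 29)²) + 3431 = (26615 + (-½*(-8) - 29)²) + 3431 = (26615 + (4 - 29)²) + 3431 = (26615 + (-25)²) + 3431 = (26615 + 625) + 3431 = 27240 + 3431 = 30671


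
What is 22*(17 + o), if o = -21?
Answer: -88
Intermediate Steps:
22*(17 + o) = 22*(17 - 21) = 22*(-4) = -88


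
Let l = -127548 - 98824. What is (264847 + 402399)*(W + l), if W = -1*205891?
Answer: -288425757698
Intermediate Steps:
W = -205891
l = -226372
(264847 + 402399)*(W + l) = (264847 + 402399)*(-205891 - 226372) = 667246*(-432263) = -288425757698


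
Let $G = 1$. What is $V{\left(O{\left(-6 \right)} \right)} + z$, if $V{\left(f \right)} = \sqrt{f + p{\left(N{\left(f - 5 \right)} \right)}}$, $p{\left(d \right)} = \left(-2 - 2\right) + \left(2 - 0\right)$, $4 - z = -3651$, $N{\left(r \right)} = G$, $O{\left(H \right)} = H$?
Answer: $3655 + 2 i \sqrt{2} \approx 3655.0 + 2.8284 i$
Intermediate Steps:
$N{\left(r \right)} = 1$
$z = 3655$ ($z = 4 - -3651 = 4 + 3651 = 3655$)
$p{\left(d \right)} = -2$ ($p{\left(d \right)} = -4 + \left(2 + 0\right) = -4 + 2 = -2$)
$V{\left(f \right)} = \sqrt{-2 + f}$ ($V{\left(f \right)} = \sqrt{f - 2} = \sqrt{-2 + f}$)
$V{\left(O{\left(-6 \right)} \right)} + z = \sqrt{-2 - 6} + 3655 = \sqrt{-8} + 3655 = 2 i \sqrt{2} + 3655 = 3655 + 2 i \sqrt{2}$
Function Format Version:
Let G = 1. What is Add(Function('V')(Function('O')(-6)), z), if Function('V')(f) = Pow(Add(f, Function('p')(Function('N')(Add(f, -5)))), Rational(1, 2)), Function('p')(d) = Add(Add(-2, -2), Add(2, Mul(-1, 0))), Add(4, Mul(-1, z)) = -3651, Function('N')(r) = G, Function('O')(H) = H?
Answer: Add(3655, Mul(2, I, Pow(2, Rational(1, 2)))) ≈ Add(3655.0, Mul(2.8284, I))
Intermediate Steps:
Function('N')(r) = 1
z = 3655 (z = Add(4, Mul(-1, -3651)) = Add(4, 3651) = 3655)
Function('p')(d) = -2 (Function('p')(d) = Add(-4, Add(2, 0)) = Add(-4, 2) = -2)
Function('V')(f) = Pow(Add(-2, f), Rational(1, 2)) (Function('V')(f) = Pow(Add(f, -2), Rational(1, 2)) = Pow(Add(-2, f), Rational(1, 2)))
Add(Function('V')(Function('O')(-6)), z) = Add(Pow(Add(-2, -6), Rational(1, 2)), 3655) = Add(Pow(-8, Rational(1, 2)), 3655) = Add(Mul(2, I, Pow(2, Rational(1, 2))), 3655) = Add(3655, Mul(2, I, Pow(2, Rational(1, 2))))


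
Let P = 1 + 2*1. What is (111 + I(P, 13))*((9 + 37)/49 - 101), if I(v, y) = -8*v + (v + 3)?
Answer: -455979/49 ≈ -9305.7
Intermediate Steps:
P = 3 (P = 1 + 2 = 3)
I(v, y) = 3 - 7*v (I(v, y) = -8*v + (3 + v) = 3 - 7*v)
(111 + I(P, 13))*((9 + 37)/49 - 101) = (111 + (3 - 7*3))*((9 + 37)/49 - 101) = (111 + (3 - 21))*(46*(1/49) - 101) = (111 - 18)*(46/49 - 101) = 93*(-4903/49) = -455979/49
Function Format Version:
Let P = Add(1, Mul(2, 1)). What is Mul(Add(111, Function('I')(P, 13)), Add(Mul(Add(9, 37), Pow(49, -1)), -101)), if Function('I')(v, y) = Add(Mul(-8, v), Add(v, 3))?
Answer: Rational(-455979, 49) ≈ -9305.7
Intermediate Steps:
P = 3 (P = Add(1, 2) = 3)
Function('I')(v, y) = Add(3, Mul(-7, v)) (Function('I')(v, y) = Add(Mul(-8, v), Add(3, v)) = Add(3, Mul(-7, v)))
Mul(Add(111, Function('I')(P, 13)), Add(Mul(Add(9, 37), Pow(49, -1)), -101)) = Mul(Add(111, Add(3, Mul(-7, 3))), Add(Mul(Add(9, 37), Pow(49, -1)), -101)) = Mul(Add(111, Add(3, -21)), Add(Mul(46, Rational(1, 49)), -101)) = Mul(Add(111, -18), Add(Rational(46, 49), -101)) = Mul(93, Rational(-4903, 49)) = Rational(-455979, 49)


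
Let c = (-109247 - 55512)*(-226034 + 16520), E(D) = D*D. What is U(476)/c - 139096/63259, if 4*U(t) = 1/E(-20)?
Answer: -1097485470847555763/499121710188259200 ≈ -2.1988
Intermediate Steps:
E(D) = D²
c = 34519317126 (c = -164759*(-209514) = 34519317126)
U(t) = 1/1600 (U(t) = 1/(4*((-20)²)) = (¼)/400 = (¼)*(1/400) = 1/1600)
U(476)/c - 139096/63259 = (1/1600)/34519317126 - 139096/63259 = (1/1600)*(1/34519317126) - 139096*1/63259 = 1/55230907401600 - 139096/63259 = -1097485470847555763/499121710188259200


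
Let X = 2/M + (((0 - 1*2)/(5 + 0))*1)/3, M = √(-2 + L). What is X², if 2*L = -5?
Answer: -196/225 + 8*I*√2/45 ≈ -0.87111 + 0.25142*I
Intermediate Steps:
L = -5/2 (L = (½)*(-5) = -5/2 ≈ -2.5000)
M = 3*I*√2/2 (M = √(-2 - 5/2) = √(-9/2) = 3*I*√2/2 ≈ 2.1213*I)
X = -2/15 - 2*I*√2/3 (X = 2/((3*I*√2/2)) + (((0 - 1*2)/(5 + 0))*1)/3 = 2*(-I*√2/3) + (((0 - 2)/5)*1)*(⅓) = -2*I*√2/3 + (-2*⅕*1)*(⅓) = -2*I*√2/3 - ⅖*1*(⅓) = -2*I*√2/3 - ⅖*⅓ = -2*I*√2/3 - 2/15 = -2/15 - 2*I*√2/3 ≈ -0.13333 - 0.94281*I)
X² = (-2/15 - 2*I*√2/3)²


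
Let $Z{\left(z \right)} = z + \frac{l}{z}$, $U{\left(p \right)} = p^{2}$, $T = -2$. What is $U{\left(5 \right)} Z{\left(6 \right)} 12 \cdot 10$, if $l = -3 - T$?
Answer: $17500$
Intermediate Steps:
$l = -1$ ($l = -3 - -2 = -3 + 2 = -1$)
$Z{\left(z \right)} = z - \frac{1}{z}$
$U{\left(5 \right)} Z{\left(6 \right)} 12 \cdot 10 = 5^{2} \left(6 - \frac{1}{6}\right) 12 \cdot 10 = 25 \left(6 - \frac{1}{6}\right) 120 = 25 \cdot \frac{35}{6} \cdot 120 = \frac{875}{6} \cdot 120 = 17500$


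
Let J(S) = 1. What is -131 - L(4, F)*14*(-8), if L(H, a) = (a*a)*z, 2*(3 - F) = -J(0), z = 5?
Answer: 6729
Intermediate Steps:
F = 7/2 (F = 3 - (-1)/2 = 3 - 1/2*(-1) = 3 + 1/2 = 7/2 ≈ 3.5000)
L(H, a) = 5*a**2 (L(H, a) = (a*a)*5 = a**2*5 = 5*a**2)
-131 - L(4, F)*14*(-8) = -131 - (5*(7/2)**2)*14*(-8) = -131 - (5*(49/4))*14*(-8) = -131 - (245/4)*14*(-8) = -131 - 1715*(-8)/2 = -131 - 1*(-6860) = -131 + 6860 = 6729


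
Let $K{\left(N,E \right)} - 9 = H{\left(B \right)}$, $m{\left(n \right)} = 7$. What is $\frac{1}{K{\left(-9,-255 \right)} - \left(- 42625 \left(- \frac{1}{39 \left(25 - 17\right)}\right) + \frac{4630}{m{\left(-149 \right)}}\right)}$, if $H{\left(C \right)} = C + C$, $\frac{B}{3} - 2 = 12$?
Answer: $- \frac{2184}{1539823} \approx -0.0014183$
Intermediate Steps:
$B = 42$ ($B = 6 + 3 \cdot 12 = 6 + 36 = 42$)
$H{\left(C \right)} = 2 C$
$K{\left(N,E \right)} = 93$ ($K{\left(N,E \right)} = 9 + 2 \cdot 42 = 9 + 84 = 93$)
$\frac{1}{K{\left(-9,-255 \right)} - \left(- 42625 \left(- \frac{1}{39 \left(25 - 17\right)}\right) + \frac{4630}{m{\left(-149 \right)}}\right)} = \frac{1}{93 + \left(\frac{42625}{\left(25 - 17\right) \left(-39\right)} - \frac{4630}{7}\right)} = \frac{1}{93 + \left(\frac{42625}{\left(25 + \left(-41 + 24\right)\right) \left(-39\right)} - \frac{4630}{7}\right)} = \frac{1}{93 - \left(\frac{4630}{7} - \frac{42625}{\left(25 - 17\right) \left(-39\right)}\right)} = \frac{1}{93 - \left(\frac{4630}{7} - \frac{42625}{8 \left(-39\right)}\right)} = \frac{1}{93 - \left(\frac{4630}{7} - \frac{42625}{-312}\right)} = \frac{1}{93 + \left(42625 \left(- \frac{1}{312}\right) - \frac{4630}{7}\right)} = \frac{1}{93 - \frac{1742935}{2184}} = \frac{1}{- \frac{1539823}{2184}} = - \frac{2184}{1539823}$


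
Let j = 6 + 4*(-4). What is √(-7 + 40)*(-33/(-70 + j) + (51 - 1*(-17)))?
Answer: 5473*√33/80 ≈ 393.00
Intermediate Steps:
j = -10 (j = 6 - 16 = -10)
√(-7 + 40)*(-33/(-70 + j) + (51 - 1*(-17))) = √(-7 + 40)*(-33/(-70 - 10) + (51 - 1*(-17))) = √33*(-33/(-80) + (51 + 17)) = √33*(-33*(-1/80) + 68) = √33*(33/80 + 68) = √33*(5473/80) = 5473*√33/80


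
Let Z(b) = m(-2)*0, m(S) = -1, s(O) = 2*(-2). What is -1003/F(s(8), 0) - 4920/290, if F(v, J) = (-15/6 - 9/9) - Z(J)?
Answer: 54730/203 ≈ 269.61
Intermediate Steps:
s(O) = -4
Z(b) = 0 (Z(b) = -1*0 = 0)
F(v, J) = -7/2 (F(v, J) = (-15/6 - 9/9) - 1*0 = (-15*1/6 - 9*1/9) + 0 = (-5/2 - 1) + 0 = -7/2 + 0 = -7/2)
-1003/F(s(8), 0) - 4920/290 = -1003/(-7/2) - 4920/290 = -1003*(-2/7) - 4920*1/290 = 2006/7 - 492/29 = 54730/203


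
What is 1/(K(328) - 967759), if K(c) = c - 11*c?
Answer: -1/971039 ≈ -1.0298e-6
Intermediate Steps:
K(c) = -10*c
1/(K(328) - 967759) = 1/(-10*328 - 967759) = 1/(-3280 - 967759) = 1/(-971039) = -1/971039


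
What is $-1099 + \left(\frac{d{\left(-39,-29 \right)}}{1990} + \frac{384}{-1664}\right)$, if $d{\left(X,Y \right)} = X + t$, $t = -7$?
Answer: $- \frac{14218849}{12935} \approx -1099.3$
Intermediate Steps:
$d{\left(X,Y \right)} = -7 + X$ ($d{\left(X,Y \right)} = X - 7 = -7 + X$)
$-1099 + \left(\frac{d{\left(-39,-29 \right)}}{1990} + \frac{384}{-1664}\right) = -1099 + \left(\frac{-7 - 39}{1990} + \frac{384}{-1664}\right) = -1099 + \left(\left(-46\right) \frac{1}{1990} + 384 \left(- \frac{1}{1664}\right)\right) = -1099 - \frac{3284}{12935} = - \frac{14218849}{12935}$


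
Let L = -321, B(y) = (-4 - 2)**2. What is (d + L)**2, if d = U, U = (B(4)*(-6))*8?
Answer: 4198401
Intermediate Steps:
B(y) = 36 (B(y) = (-6)**2 = 36)
U = -1728 (U = (36*(-6))*8 = -216*8 = -1728)
d = -1728
(d + L)**2 = (-1728 - 321)**2 = (-2049)**2 = 4198401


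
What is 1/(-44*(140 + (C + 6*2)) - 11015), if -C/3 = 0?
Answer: -1/17703 ≈ -5.6488e-5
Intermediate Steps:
C = 0 (C = -3*0 = 0)
1/(-44*(140 + (C + 6*2)) - 11015) = 1/(-44*(140 + (0 + 6*2)) - 11015) = 1/(-44*(140 + (0 + 12)) - 11015) = 1/(-44*(140 + 12) - 11015) = 1/(-44*152 - 11015) = 1/(-6688 - 11015) = 1/(-17703) = -1/17703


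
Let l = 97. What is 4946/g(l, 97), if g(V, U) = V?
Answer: 4946/97 ≈ 50.990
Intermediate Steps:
4946/g(l, 97) = 4946/97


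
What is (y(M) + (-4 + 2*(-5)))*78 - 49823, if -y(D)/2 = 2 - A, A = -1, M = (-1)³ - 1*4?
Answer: -51383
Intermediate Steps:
M = -5 (M = -1 - 4 = -5)
y(D) = -6 (y(D) = -2*(2 - 1*(-1)) = -2*(2 + 1) = -2*3 = -6)
(y(M) + (-4 + 2*(-5)))*78 - 49823 = (-6 + (-4 + 2*(-5)))*78 - 49823 = (-6 + (-4 - 10))*78 - 49823 = (-6 - 14)*78 - 49823 = -20*78 - 49823 = -1560 - 49823 = -51383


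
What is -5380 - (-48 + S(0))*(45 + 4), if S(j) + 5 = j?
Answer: -2783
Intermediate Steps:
S(j) = -5 + j
-5380 - (-48 + S(0))*(45 + 4) = -5380 - (-48 + (-5 + 0))*(45 + 4) = -5380 - (-48 - 5)*49 = -5380 - (-53)*49 = -5380 - 1*(-2597) = -5380 + 2597 = -2783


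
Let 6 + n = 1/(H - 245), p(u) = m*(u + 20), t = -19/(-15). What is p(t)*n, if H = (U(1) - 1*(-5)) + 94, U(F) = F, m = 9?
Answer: -28743/25 ≈ -1149.7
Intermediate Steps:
H = 100 (H = (1 - 1*(-5)) + 94 = (1 + 5) + 94 = 6 + 94 = 100)
t = 19/15 (t = -19*(-1/15) = 19/15 ≈ 1.2667)
p(u) = 180 + 9*u (p(u) = 9*(u + 20) = 9*(20 + u) = 180 + 9*u)
n = -871/145 (n = -6 + 1/(100 - 245) = -6 + 1/(-145) = -6 - 1/145 = -871/145 ≈ -6.0069)
p(t)*n = (180 + 9*(19/15))*(-871/145) = (180 + 57/5)*(-871/145) = (957/5)*(-871/145) = -28743/25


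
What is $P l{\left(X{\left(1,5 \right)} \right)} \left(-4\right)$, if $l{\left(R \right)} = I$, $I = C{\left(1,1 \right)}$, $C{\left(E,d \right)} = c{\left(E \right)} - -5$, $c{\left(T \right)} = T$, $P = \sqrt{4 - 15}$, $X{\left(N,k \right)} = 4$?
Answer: $- 24 i \sqrt{11} \approx - 79.599 i$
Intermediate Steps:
$P = i \sqrt{11}$ ($P = \sqrt{-11} = i \sqrt{11} \approx 3.3166 i$)
$C{\left(E,d \right)} = 5 + E$ ($C{\left(E,d \right)} = E - -5 = E + 5 = 5 + E$)
$I = 6$ ($I = 5 + 1 = 6$)
$l{\left(R \right)} = 6$
$P l{\left(X{\left(1,5 \right)} \right)} \left(-4\right) = i \sqrt{11} \cdot 6 \left(-4\right) = 6 i \sqrt{11} \left(-4\right) = - 24 i \sqrt{11}$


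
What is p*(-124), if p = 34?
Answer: -4216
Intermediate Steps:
p*(-124) = 34*(-124) = -4216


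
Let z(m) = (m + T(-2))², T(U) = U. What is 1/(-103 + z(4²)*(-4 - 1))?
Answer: -1/1083 ≈ -0.00092336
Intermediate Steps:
z(m) = (-2 + m)² (z(m) = (m - 2)² = (-2 + m)²)
1/(-103 + z(4²)*(-4 - 1)) = 1/(-103 + (-2 + 4²)²*(-4 - 1)) = 1/(-103 + (-2 + 16)²*(-5)) = 1/(-103 + 14²*(-5)) = 1/(-103 + 196*(-5)) = 1/(-103 - 980) = 1/(-1083) = -1/1083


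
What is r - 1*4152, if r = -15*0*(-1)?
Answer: -4152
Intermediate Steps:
r = 0 (r = 0*(-1) = 0)
r - 1*4152 = 0 - 1*4152 = 0 - 4152 = -4152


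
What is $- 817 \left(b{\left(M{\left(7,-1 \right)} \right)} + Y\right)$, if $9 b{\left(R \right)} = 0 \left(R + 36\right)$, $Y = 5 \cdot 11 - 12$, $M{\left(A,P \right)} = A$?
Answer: $-35131$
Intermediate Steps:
$Y = 43$ ($Y = 55 - 12 = 43$)
$b{\left(R \right)} = 0$ ($b{\left(R \right)} = \frac{0 \left(R + 36\right)}{9} = \frac{0 \left(36 + R\right)}{9} = \frac{1}{9} \cdot 0 = 0$)
$- 817 \left(b{\left(M{\left(7,-1 \right)} \right)} + Y\right) = - 817 \left(0 + 43\right) = \left(-817\right) 43 = -35131$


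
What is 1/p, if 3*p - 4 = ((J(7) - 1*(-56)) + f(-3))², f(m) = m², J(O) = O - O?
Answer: 3/4229 ≈ 0.00070939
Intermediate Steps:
J(O) = 0
p = 4229/3 (p = 4/3 + ((0 - 1*(-56)) + (-3)²)²/3 = 4/3 + ((0 + 56) + 9)²/3 = 4/3 + (56 + 9)²/3 = 4/3 + (⅓)*65² = 4/3 + (⅓)*4225 = 4/3 + 4225/3 = 4229/3 ≈ 1409.7)
1/p = 1/(4229/3) = 3/4229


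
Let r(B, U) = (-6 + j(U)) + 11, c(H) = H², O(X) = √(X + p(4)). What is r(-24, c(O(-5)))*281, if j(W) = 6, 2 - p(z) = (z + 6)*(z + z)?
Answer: 3091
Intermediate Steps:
p(z) = 2 - 2*z*(6 + z) (p(z) = 2 - (z + 6)*(z + z) = 2 - (6 + z)*2*z = 2 - 2*z*(6 + z))
O(X) = √(-78 + X) (O(X) = √(X + (2 - 12*4 - 2*4²)) = √(X + (2 - 48 - 2*16)) = √(X + (2 - 48 - 32)) = √(X - 78) = √(-78 + X))
r(B, U) = 11 (r(B, U) = (-6 + 6) + 11 = 0 + 11 = 11)
r(-24, c(O(-5)))*281 = 11*281 = 3091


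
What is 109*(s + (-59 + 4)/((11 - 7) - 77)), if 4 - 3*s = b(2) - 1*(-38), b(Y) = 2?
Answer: -89489/73 ≈ -1225.9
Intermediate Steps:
s = -12 (s = 4/3 - (2 - 1*(-38))/3 = 4/3 - (2 + 38)/3 = 4/3 - ⅓*40 = 4/3 - 40/3 = -12)
109*(s + (-59 + 4)/((11 - 7) - 77)) = 109*(-12 + (-59 + 4)/((11 - 7) - 77)) = 109*(-12 - 55/(4 - 77)) = 109*(-12 - 55/(-73)) = 109*(-12 - 55*(-1/73)) = 109*(-12 + 55/73) = 109*(-821/73) = -89489/73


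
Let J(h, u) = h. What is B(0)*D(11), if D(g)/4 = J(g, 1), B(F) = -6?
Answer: -264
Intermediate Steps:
D(g) = 4*g
B(0)*D(11) = -24*11 = -6*44 = -264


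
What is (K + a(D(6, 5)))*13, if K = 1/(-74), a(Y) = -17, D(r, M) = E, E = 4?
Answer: -16367/74 ≈ -221.18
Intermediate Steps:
D(r, M) = 4
K = -1/74 ≈ -0.013514
(K + a(D(6, 5)))*13 = (-1/74 - 17)*13 = -1259/74*13 = -16367/74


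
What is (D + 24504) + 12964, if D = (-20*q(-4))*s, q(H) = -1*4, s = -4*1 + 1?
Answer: 37228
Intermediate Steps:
s = -3 (s = -4 + 1 = -3)
q(H) = -4
D = -240 (D = -20*(-4)*(-3) = 80*(-3) = -240)
(D + 24504) + 12964 = (-240 + 24504) + 12964 = 24264 + 12964 = 37228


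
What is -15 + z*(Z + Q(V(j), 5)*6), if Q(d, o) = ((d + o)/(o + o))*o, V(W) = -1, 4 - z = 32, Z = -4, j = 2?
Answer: -239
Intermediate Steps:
z = -28 (z = 4 - 1*32 = 4 - 32 = -28)
Q(d, o) = d/2 + o/2 (Q(d, o) = ((d + o)/((2*o)))*o = ((d + o)*(1/(2*o)))*o = ((d + o)/(2*o))*o = d/2 + o/2)
-15 + z*(Z + Q(V(j), 5)*6) = -15 - 28*(-4 + ((½)*(-1) + (½)*5)*6) = -15 - 28*(-4 + (-½ + 5/2)*6) = -15 - 28*(-4 + 2*6) = -15 - 28*(-4 + 12) = -15 - 28*8 = -15 - 224 = -239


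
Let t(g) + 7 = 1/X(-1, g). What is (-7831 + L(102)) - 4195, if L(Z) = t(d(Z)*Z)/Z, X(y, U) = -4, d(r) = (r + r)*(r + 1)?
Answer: -4906637/408 ≈ -12026.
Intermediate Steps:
d(r) = 2*r*(1 + r) (d(r) = (2*r)*(1 + r) = 2*r*(1 + r))
t(g) = -29/4 (t(g) = -7 + 1/(-4) = -7 - 1/4 = -29/4)
L(Z) = -29/(4*Z)
(-7831 + L(102)) - 4195 = (-7831 - 29/4/102) - 4195 = (-7831 - 29/4*1/102) - 4195 = (-7831 - 29/408) - 4195 = -3195077/408 - 4195 = -4906637/408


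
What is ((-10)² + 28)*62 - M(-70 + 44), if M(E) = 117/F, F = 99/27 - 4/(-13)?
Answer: 1225517/155 ≈ 7906.6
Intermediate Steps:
F = 155/39 (F = 99*(1/27) - 4*(-1/13) = 11/3 + 4/13 = 155/39 ≈ 3.9744)
M(E) = 4563/155 (M(E) = 117/(155/39) = 117*(39/155) = 4563/155)
((-10)² + 28)*62 - M(-70 + 44) = ((-10)² + 28)*62 - 1*4563/155 = (100 + 28)*62 - 4563/155 = 128*62 - 4563/155 = 7936 - 4563/155 = 1225517/155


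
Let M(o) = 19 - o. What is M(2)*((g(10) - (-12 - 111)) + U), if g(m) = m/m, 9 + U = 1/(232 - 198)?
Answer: 3911/2 ≈ 1955.5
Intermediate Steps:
U = -305/34 (U = -9 + 1/(232 - 198) = -9 + 1/34 = -305/34 ≈ -8.9706)
g(m) = 1
M(2)*((g(10) - (-12 - 111)) + U) = (19 - 1*2)*((1 - (-12 - 111)) - 305/34) = (19 - 2)*((1 - 1*(-123)) - 305/34) = 17*((1 + 123) - 305/34) = 17*(124 - 305/34) = 17*(3911/34) = 3911/2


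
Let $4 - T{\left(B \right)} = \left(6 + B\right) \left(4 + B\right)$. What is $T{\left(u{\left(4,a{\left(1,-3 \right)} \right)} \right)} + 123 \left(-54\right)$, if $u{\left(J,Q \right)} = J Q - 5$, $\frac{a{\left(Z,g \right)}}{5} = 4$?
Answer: $-13037$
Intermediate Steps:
$a{\left(Z,g \right)} = 20$ ($a{\left(Z,g \right)} = 5 \cdot 4 = 20$)
$u{\left(J,Q \right)} = -5 + J Q$
$T{\left(B \right)} = 4 - \left(4 + B\right) \left(6 + B\right)$ ($T{\left(B \right)} = 4 - \left(6 + B\right) \left(4 + B\right) = 4 - \left(4 + B\right) \left(6 + B\right)$)
$T{\left(u{\left(4,a{\left(1,-3 \right)} \right)} \right)} + 123 \left(-54\right) = \left(-20 - \left(-5 + 4 \cdot 20\right)^{2} - 10 \left(-5 + 4 \cdot 20\right)\right) + 123 \left(-54\right) = \left(-20 - \left(-5 + 80\right)^{2} - 10 \left(-5 + 80\right)\right) - 6642 = \left(-20 - 75^{2} - 750\right) - 6642 = \left(-20 - 5625 - 750\right) - 6642 = -6395 - 6642 = -13037$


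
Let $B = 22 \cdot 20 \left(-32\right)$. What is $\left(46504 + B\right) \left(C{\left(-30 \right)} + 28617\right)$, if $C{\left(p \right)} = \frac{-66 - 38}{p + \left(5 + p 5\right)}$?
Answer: $\frac{23197421928}{25} \approx 9.279 \cdot 10^{8}$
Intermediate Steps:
$B = -14080$ ($B = 440 \left(-32\right) = -14080$)
$C{\left(p \right)} = - \frac{104}{5 + 6 p}$ ($C{\left(p \right)} = - \frac{104}{p + \left(5 + 5 p\right)} = - \frac{104}{5 + 6 p}$)
$\left(46504 + B\right) \left(C{\left(-30 \right)} + 28617\right) = \left(46504 - 14080\right) \left(- \frac{104}{5 + 6 \left(-30\right)} + 28617\right) = 32424 \left(- \frac{104}{5 - 180} + 28617\right) = 32424 \left(- \frac{104}{-175} + 28617\right) = 32424 \left(\left(-104\right) \left(- \frac{1}{175}\right) + 28617\right) = 32424 \left(\frac{104}{175} + 28617\right) = 32424 \cdot \frac{5008079}{175} = \frac{23197421928}{25}$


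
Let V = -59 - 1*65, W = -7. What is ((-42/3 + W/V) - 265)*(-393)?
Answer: 13593477/124 ≈ 1.0962e+5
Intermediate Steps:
V = -124 (V = -59 - 65 = -124)
((-42/3 + W/V) - 265)*(-393) = ((-42/3 - 7/(-124)) - 265)*(-393) = ((-42*1/3 - 7*(-1/124)) - 265)*(-393) = ((-14 + 7/124) - 265)*(-393) = (-1729/124 - 265)*(-393) = -34589/124*(-393) = 13593477/124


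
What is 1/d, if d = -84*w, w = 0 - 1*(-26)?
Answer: -1/2184 ≈ -0.00045788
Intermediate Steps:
w = 26 (w = 0 + 26 = 26)
d = -2184 (d = -84*26 = -2184)
1/d = 1/(-2184) = -1/2184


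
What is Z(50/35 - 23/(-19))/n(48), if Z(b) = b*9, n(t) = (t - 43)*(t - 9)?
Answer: 81/665 ≈ 0.12180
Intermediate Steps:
n(t) = (-43 + t)*(-9 + t)
Z(b) = 9*b
Z(50/35 - 23/(-19))/n(48) = (9*(50/35 - 23/(-19)))/(387 + 48**2 - 52*48) = (9*(50*(1/35) - 23*(-1/19)))/(387 + 2304 - 2496) = (9*(10/7 + 23/19))/195 = (9*(351/133))*(1/195) = (3159/133)*(1/195) = 81/665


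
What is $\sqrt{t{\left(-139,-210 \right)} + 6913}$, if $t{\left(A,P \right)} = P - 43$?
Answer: $6 \sqrt{185} \approx 81.609$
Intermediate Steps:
$t{\left(A,P \right)} = -43 + P$
$\sqrt{t{\left(-139,-210 \right)} + 6913} = \sqrt{\left(-43 - 210\right) + 6913} = \sqrt{-253 + 6913} = \sqrt{6660} = 6 \sqrt{185}$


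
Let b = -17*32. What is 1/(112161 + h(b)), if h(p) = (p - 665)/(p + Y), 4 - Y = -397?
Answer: 11/1233864 ≈ 8.9151e-6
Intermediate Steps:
Y = 401 (Y = 4 - 1*(-397) = 4 + 397 = 401)
b = -544
h(p) = (-665 + p)/(401 + p) (h(p) = (p - 665)/(p + 401) = (-665 + p)/(401 + p))
1/(112161 + h(b)) = 1/(112161 + (-665 - 544)/(401 - 544)) = 1/(112161 - 1209/(-143)) = 1/(112161 - 1/143*(-1209)) = 1/(112161 + 93/11) = 1/(1233864/11) = 11/1233864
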